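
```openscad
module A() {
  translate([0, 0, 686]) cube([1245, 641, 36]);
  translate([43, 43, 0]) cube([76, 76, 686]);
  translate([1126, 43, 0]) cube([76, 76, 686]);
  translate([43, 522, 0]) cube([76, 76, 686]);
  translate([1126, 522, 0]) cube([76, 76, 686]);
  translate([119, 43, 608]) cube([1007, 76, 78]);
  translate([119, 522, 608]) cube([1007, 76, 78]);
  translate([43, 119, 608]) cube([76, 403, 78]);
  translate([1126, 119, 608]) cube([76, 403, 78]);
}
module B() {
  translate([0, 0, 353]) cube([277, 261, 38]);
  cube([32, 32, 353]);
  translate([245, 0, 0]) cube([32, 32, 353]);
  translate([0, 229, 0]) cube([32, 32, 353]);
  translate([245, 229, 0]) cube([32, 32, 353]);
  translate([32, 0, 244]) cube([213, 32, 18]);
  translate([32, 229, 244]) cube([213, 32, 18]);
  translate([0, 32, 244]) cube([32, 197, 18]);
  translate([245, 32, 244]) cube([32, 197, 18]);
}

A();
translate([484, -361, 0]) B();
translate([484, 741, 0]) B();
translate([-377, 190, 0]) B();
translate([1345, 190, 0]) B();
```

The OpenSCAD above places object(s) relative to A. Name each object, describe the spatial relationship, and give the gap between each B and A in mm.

Each stool's nearest face is 100 mm from the table's bounding box.

A is a table. B is a stool. Four stools sit around the table at the −y, +y, −x, +x sides. The gap between each stool and the table is 100 mm.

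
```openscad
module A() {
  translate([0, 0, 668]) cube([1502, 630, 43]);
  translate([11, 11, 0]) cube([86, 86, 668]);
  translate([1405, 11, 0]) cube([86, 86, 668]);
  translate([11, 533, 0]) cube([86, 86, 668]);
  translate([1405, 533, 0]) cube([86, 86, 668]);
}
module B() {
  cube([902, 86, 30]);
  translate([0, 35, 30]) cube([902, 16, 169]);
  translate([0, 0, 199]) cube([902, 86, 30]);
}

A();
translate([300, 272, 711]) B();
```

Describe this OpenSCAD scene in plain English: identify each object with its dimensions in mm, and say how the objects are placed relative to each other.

A is a rectangular dining table. The top is 1502×630×43 mm with its upper surface at z = 711 mm. It stands on four 86×86 mm square legs, each inset 11 mm from the nearest pair of top edges, running from the floor to the underside of the top.

B is an I-beam lying along x, 902 mm long. Overall section height 229 mm. Two flanges 86 mm wide (y) and 30 mm thick, one on the floor and one at the top; a web 16 mm thick runs between them, centred on the flange width.

The I-beam is on top of the table, centred.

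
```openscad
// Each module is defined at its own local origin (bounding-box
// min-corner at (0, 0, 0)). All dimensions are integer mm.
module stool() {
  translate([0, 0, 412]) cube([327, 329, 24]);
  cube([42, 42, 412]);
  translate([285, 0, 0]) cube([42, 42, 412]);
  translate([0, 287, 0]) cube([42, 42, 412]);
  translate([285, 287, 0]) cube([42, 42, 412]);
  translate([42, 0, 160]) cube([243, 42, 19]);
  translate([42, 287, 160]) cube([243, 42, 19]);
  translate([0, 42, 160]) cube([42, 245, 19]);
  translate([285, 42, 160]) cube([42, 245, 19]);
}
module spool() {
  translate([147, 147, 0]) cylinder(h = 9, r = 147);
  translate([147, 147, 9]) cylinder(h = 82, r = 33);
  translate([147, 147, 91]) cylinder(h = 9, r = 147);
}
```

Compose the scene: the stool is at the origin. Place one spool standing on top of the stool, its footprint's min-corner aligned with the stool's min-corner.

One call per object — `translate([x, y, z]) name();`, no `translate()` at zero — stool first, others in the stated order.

stool();
translate([0, 0, 436]) spool();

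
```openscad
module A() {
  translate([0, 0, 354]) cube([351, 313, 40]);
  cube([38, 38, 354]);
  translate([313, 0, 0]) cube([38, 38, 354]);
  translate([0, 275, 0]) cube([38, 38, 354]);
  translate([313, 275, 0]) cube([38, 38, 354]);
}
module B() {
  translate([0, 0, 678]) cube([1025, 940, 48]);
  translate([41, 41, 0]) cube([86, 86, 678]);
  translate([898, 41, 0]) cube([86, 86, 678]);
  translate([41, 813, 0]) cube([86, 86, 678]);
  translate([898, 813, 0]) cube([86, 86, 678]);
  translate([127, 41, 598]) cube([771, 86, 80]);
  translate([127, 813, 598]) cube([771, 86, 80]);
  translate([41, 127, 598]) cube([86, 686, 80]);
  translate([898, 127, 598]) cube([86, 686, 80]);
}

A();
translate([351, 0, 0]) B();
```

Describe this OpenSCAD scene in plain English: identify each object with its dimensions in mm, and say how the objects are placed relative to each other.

A is a four-legged stool. The seat is a 351×313×40 mm slab whose top surface is at z = 394 mm; four square legs, each 38×38 mm in cross-section, run from the floor (z = 0) to the underside of the seat, each flush with a corner of the seat.

B is a table: top 1025 mm (x) × 940 mm (y), 48 mm thick, upper face at z = 726 mm, on four 86×86 mm square legs, each inset 41 mm from the nearest pair of top edges, running from z = 0 to the bottom of the top. Four apron rails, 86 mm thick and 80 mm tall, run between adjacent legs with their top edges flush with the underside of the top and their outer faces flush with the legs' outer faces.

The table is against the stool's +x side, with their −y faces flush.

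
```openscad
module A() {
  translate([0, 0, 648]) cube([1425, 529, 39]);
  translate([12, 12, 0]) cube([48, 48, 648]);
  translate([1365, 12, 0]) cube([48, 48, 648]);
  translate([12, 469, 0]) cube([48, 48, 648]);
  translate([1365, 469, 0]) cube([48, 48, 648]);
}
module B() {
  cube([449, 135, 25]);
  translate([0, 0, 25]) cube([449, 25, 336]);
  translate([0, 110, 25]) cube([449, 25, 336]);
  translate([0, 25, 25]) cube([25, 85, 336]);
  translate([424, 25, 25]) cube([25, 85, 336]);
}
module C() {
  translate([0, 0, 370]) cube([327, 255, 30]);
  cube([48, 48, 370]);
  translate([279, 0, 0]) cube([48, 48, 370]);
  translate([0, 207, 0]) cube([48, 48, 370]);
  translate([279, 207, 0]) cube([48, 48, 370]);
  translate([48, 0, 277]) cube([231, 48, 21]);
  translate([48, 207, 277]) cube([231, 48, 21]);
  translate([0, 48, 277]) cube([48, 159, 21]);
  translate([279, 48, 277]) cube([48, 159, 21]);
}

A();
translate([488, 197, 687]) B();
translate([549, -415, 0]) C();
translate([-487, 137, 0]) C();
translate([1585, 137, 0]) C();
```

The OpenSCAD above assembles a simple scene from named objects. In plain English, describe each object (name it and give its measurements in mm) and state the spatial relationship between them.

A is a table with a 1425×529 mm rectangular top, 39 mm thick, top surface at z = 687 mm, supported by four 48×48 mm square legs, each inset 12 mm from the nearest pair of top edges, running from the floor.

B is an open storage box with external size 449×135×361 mm and wall thickness 25 mm (the base is also 25 mm thick). The base covers the whole footprint; the four walls stand on the base, with the y-facing walls full-width and the x-facing walls fitting between their inner faces.

C is a simple wooden stool: a rectangular seat 327 mm (x) by 255 mm (y), 30 mm thick, top face at z = 400 mm, on four square legs, each 48×48 mm in cross-section. The legs rest on z = 0, each flush with a corner of the seat. Four stretchers, 48 mm wide and 21 mm tall, connect adjacent legs with their undersides at z = 277 mm, each running between the inner faces of the legs it joins and aligned with the legs' outer faces on the other axis.

The open box is on top of the table, centred. Three stools sit around the table at the −y, −x, +x sides.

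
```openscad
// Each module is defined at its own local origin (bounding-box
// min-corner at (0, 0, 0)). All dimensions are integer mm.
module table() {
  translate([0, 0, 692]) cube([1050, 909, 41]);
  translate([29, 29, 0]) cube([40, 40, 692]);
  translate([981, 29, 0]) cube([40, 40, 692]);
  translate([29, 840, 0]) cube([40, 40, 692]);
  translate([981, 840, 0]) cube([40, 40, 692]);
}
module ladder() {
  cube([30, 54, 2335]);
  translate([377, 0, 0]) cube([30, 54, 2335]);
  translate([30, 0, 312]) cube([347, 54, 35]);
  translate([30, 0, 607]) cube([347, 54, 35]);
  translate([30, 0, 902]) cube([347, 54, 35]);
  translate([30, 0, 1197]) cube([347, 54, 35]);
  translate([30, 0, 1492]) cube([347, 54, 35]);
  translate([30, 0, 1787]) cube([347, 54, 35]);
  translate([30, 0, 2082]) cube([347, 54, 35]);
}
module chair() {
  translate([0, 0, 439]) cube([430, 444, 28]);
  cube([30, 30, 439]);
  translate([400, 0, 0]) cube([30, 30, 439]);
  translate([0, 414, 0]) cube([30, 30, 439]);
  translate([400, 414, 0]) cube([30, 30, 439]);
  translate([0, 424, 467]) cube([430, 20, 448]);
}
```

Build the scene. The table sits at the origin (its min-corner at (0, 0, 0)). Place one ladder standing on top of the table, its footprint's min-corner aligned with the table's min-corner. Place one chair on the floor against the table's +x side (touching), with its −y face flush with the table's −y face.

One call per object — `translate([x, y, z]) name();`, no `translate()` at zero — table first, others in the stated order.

table();
translate([0, 0, 733]) ladder();
translate([1050, 0, 0]) chair();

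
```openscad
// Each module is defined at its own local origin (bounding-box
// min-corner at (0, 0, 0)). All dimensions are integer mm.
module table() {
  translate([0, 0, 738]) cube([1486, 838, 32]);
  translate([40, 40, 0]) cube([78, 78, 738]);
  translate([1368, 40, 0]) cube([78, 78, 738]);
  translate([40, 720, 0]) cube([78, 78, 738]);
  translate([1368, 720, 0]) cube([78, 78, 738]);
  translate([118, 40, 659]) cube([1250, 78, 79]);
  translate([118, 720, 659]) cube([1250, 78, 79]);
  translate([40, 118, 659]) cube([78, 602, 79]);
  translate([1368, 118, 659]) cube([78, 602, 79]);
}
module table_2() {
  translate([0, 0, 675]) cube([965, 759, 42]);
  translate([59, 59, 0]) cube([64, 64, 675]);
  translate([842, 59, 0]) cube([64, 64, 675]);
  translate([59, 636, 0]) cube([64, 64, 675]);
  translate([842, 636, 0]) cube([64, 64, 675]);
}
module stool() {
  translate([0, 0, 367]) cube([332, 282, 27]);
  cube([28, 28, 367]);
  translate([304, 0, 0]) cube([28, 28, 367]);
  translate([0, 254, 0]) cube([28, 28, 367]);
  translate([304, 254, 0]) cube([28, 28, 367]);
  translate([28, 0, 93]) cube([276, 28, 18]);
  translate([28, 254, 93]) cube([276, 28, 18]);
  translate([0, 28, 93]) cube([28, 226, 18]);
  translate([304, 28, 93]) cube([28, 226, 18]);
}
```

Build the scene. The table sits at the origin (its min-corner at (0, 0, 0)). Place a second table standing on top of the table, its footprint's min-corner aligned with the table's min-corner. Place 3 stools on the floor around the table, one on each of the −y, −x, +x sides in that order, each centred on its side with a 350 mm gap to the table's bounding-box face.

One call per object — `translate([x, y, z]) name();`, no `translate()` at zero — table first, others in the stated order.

table();
translate([0, 0, 770]) table_2();
translate([577, -632, 0]) stool();
translate([-682, 278, 0]) stool();
translate([1836, 278, 0]) stool();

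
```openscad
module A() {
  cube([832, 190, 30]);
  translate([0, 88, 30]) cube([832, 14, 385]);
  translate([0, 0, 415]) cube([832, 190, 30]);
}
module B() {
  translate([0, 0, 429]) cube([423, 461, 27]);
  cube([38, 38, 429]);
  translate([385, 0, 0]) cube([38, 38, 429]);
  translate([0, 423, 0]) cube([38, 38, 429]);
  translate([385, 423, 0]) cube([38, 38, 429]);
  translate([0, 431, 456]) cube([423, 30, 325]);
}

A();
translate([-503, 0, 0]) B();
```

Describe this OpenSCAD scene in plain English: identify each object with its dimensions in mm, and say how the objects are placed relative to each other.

A is an I-beam lying along x, 832 mm long. Overall section height 445 mm. Two flanges 190 mm wide (y) and 30 mm thick, one on the floor and one at the top; a web 14 mm thick runs between them, centred on the flange width.

B is a chair. The seat is a 423×461×27 mm slab with its top at z = 456 mm, on four 38×38 mm corner legs (flush with the seat edges, standing on z = 0). A flat backrest 30 mm thick, 325 mm tall, spans the full seat width and rises from the seat top along its +y edge, rear face flush with the rear of the seat.

The chair is on the floor beside the I-beam on its −x side.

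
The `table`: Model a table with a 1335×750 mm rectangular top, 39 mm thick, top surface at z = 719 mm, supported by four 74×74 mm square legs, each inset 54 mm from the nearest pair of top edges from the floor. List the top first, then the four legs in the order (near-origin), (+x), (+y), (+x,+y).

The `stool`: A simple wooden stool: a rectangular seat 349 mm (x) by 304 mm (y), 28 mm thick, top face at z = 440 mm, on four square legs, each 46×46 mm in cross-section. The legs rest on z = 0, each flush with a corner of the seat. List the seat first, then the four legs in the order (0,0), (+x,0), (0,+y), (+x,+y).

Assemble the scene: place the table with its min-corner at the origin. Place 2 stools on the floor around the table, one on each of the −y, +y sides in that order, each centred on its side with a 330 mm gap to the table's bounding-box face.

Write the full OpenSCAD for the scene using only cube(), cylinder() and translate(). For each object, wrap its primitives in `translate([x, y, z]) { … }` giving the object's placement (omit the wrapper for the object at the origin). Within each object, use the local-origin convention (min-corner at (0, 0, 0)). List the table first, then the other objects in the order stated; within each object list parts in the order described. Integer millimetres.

translate([0, 0, 680]) cube([1335, 750, 39]);
translate([54, 54, 0]) cube([74, 74, 680]);
translate([1207, 54, 0]) cube([74, 74, 680]);
translate([54, 622, 0]) cube([74, 74, 680]);
translate([1207, 622, 0]) cube([74, 74, 680]);
translate([493, -634, 0]) {
  translate([0, 0, 412]) cube([349, 304, 28]);
  cube([46, 46, 412]);
  translate([303, 0, 0]) cube([46, 46, 412]);
  translate([0, 258, 0]) cube([46, 46, 412]);
  translate([303, 258, 0]) cube([46, 46, 412]);
}
translate([493, 1080, 0]) {
  translate([0, 0, 412]) cube([349, 304, 28]);
  cube([46, 46, 412]);
  translate([303, 0, 0]) cube([46, 46, 412]);
  translate([0, 258, 0]) cube([46, 46, 412]);
  translate([303, 258, 0]) cube([46, 46, 412]);
}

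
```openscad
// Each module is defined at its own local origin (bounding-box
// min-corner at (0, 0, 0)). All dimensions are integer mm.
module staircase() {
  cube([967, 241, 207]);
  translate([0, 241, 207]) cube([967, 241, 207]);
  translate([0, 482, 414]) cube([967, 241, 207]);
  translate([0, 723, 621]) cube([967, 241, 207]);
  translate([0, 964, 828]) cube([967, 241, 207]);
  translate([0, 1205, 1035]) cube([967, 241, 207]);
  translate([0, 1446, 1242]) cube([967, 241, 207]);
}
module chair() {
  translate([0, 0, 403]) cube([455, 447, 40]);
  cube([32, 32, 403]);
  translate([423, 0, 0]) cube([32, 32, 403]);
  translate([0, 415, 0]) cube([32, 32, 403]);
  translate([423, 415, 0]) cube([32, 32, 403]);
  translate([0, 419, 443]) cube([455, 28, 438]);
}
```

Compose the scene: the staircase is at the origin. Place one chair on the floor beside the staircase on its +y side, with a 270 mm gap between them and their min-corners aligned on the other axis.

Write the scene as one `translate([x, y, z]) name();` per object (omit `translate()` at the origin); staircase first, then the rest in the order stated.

staircase();
translate([0, 1957, 0]) chair();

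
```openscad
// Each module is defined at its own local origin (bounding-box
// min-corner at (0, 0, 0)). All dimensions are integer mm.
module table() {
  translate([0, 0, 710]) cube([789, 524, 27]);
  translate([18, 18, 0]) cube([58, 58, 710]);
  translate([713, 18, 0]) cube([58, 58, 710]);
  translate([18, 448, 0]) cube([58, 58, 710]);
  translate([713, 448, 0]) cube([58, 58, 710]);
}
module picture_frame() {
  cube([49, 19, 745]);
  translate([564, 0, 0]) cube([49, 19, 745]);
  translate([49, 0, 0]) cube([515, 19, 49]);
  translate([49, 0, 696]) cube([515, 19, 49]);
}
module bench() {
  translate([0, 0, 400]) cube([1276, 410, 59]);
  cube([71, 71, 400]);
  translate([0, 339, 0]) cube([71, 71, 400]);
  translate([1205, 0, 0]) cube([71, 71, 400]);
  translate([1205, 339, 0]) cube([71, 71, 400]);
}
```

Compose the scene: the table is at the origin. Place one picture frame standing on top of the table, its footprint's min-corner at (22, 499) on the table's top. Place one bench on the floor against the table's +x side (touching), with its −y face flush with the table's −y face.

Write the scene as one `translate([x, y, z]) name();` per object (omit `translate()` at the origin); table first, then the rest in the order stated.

table();
translate([22, 499, 737]) picture_frame();
translate([789, 0, 0]) bench();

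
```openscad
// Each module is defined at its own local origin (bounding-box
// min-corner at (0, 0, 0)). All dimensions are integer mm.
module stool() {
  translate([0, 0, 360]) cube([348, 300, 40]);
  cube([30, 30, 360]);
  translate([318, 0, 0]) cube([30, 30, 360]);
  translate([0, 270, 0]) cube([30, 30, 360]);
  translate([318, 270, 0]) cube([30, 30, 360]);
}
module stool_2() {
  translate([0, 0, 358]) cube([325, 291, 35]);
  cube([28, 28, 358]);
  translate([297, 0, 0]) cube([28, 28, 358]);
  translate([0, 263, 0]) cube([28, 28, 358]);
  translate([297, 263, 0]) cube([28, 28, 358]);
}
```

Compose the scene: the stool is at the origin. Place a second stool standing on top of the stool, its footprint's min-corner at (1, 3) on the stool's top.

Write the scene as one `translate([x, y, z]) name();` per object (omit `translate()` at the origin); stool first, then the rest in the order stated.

stool();
translate([1, 3, 400]) stool_2();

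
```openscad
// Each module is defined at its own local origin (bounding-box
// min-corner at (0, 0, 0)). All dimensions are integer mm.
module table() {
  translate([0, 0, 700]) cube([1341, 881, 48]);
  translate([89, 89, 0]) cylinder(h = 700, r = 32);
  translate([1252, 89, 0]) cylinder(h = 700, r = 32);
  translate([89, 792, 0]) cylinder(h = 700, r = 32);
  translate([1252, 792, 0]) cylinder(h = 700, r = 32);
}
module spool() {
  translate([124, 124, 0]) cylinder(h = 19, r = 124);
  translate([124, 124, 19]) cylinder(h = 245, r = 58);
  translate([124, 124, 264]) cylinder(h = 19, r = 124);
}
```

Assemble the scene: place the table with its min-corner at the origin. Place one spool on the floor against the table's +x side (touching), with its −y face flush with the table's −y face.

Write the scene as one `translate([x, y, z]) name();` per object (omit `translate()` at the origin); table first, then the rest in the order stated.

table();
translate([1341, 0, 0]) spool();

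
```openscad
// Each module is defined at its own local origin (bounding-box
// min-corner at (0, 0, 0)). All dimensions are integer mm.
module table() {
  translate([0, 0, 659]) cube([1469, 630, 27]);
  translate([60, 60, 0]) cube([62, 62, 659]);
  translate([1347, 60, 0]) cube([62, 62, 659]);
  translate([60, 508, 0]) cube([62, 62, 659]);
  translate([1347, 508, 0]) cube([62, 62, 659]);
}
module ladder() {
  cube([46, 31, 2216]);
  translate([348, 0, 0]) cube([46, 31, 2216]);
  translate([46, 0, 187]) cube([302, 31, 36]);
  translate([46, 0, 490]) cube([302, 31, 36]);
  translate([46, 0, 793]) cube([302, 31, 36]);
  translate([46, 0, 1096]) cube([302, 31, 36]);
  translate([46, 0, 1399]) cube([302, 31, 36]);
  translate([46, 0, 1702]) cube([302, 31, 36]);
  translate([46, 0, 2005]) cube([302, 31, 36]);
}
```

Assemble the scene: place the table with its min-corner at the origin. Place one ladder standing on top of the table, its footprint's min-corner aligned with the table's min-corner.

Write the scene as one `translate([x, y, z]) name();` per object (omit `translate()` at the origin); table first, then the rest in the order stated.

table();
translate([0, 0, 686]) ladder();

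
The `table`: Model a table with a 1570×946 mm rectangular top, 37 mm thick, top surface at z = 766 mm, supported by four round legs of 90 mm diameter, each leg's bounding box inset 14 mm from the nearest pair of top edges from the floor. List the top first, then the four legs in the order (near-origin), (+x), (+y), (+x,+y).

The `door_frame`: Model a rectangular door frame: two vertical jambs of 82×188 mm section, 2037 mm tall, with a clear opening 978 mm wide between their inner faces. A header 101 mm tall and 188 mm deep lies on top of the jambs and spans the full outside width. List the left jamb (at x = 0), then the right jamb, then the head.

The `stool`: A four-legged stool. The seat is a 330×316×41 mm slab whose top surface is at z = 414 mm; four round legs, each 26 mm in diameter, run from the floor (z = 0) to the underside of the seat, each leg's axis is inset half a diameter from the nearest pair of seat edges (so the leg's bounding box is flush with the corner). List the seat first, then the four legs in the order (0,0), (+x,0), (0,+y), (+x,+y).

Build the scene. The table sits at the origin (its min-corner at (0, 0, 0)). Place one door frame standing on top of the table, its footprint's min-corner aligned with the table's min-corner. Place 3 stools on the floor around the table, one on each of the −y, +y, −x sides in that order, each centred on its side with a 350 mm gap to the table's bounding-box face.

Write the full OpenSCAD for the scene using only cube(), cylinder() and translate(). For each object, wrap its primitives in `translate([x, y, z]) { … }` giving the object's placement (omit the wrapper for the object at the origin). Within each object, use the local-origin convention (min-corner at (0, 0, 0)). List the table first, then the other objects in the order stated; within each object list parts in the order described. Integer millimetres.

translate([0, 0, 729]) cube([1570, 946, 37]);
translate([59, 59, 0]) cylinder(h = 729, r = 45);
translate([1511, 59, 0]) cylinder(h = 729, r = 45);
translate([59, 887, 0]) cylinder(h = 729, r = 45);
translate([1511, 887, 0]) cylinder(h = 729, r = 45);
translate([0, 0, 766]) {
  cube([82, 188, 2037]);
  translate([1060, 0, 0]) cube([82, 188, 2037]);
  translate([0, 0, 2037]) cube([1142, 188, 101]);
}
translate([620, -666, 0]) {
  translate([0, 0, 373]) cube([330, 316, 41]);
  translate([13, 13, 0]) cylinder(h = 373, r = 13);
  translate([317, 13, 0]) cylinder(h = 373, r = 13);
  translate([13, 303, 0]) cylinder(h = 373, r = 13);
  translate([317, 303, 0]) cylinder(h = 373, r = 13);
}
translate([620, 1296, 0]) {
  translate([0, 0, 373]) cube([330, 316, 41]);
  translate([13, 13, 0]) cylinder(h = 373, r = 13);
  translate([317, 13, 0]) cylinder(h = 373, r = 13);
  translate([13, 303, 0]) cylinder(h = 373, r = 13);
  translate([317, 303, 0]) cylinder(h = 373, r = 13);
}
translate([-680, 315, 0]) {
  translate([0, 0, 373]) cube([330, 316, 41]);
  translate([13, 13, 0]) cylinder(h = 373, r = 13);
  translate([317, 13, 0]) cylinder(h = 373, r = 13);
  translate([13, 303, 0]) cylinder(h = 373, r = 13);
  translate([317, 303, 0]) cylinder(h = 373, r = 13);
}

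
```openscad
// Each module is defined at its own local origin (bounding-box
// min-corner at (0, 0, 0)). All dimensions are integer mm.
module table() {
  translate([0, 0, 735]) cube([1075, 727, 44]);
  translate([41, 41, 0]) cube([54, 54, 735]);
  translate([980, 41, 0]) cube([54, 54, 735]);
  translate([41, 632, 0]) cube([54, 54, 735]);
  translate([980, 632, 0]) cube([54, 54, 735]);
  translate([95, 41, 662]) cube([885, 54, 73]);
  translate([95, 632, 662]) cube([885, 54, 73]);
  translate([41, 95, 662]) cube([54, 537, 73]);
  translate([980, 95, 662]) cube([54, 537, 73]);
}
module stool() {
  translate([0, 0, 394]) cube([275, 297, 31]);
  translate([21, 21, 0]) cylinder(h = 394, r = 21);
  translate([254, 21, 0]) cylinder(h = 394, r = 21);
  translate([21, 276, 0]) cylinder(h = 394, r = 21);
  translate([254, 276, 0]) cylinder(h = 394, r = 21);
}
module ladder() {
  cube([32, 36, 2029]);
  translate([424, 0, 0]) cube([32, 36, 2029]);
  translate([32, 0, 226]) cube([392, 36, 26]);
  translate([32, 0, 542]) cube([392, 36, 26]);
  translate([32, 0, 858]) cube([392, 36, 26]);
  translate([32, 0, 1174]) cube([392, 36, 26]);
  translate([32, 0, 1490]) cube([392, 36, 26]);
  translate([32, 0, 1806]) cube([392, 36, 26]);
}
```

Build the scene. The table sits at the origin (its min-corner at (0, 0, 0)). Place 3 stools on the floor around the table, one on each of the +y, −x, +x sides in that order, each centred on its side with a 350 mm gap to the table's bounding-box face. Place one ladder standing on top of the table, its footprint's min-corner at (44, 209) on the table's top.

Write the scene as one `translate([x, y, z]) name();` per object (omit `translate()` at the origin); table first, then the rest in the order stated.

table();
translate([400, 1077, 0]) stool();
translate([-625, 215, 0]) stool();
translate([1425, 215, 0]) stool();
translate([44, 209, 779]) ladder();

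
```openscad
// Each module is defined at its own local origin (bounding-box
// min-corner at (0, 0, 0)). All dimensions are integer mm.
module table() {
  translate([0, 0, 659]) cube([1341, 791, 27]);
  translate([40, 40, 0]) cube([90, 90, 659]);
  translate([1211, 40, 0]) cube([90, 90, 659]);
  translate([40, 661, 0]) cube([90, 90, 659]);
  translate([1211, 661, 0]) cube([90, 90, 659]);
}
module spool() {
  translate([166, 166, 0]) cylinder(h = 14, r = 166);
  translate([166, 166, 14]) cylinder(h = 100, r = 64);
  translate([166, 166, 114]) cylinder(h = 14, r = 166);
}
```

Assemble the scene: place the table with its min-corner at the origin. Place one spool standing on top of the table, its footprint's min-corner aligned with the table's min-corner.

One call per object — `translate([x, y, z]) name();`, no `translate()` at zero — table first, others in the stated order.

table();
translate([0, 0, 686]) spool();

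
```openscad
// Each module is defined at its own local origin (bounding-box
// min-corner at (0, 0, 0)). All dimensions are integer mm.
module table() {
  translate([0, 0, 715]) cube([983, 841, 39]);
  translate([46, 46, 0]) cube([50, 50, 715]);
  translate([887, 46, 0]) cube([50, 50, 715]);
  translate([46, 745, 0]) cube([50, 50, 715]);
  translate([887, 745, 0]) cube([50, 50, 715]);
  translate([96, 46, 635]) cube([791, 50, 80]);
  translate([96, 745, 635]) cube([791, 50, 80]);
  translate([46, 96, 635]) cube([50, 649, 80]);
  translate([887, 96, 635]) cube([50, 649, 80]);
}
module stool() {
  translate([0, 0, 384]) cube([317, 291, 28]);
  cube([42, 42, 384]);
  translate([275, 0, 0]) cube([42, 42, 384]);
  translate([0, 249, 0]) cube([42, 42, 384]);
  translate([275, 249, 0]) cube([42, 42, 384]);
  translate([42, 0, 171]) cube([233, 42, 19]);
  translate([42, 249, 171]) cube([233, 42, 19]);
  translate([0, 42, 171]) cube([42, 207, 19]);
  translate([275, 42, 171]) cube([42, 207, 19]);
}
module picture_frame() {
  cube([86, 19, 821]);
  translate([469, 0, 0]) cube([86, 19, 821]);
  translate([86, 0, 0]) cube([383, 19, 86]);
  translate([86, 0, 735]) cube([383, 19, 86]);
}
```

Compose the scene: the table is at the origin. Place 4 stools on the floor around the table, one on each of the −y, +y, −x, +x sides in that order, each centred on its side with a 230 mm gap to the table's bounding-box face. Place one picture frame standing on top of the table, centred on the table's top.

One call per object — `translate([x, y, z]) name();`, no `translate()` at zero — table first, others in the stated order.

table();
translate([333, -521, 0]) stool();
translate([333, 1071, 0]) stool();
translate([-547, 275, 0]) stool();
translate([1213, 275, 0]) stool();
translate([214, 411, 754]) picture_frame();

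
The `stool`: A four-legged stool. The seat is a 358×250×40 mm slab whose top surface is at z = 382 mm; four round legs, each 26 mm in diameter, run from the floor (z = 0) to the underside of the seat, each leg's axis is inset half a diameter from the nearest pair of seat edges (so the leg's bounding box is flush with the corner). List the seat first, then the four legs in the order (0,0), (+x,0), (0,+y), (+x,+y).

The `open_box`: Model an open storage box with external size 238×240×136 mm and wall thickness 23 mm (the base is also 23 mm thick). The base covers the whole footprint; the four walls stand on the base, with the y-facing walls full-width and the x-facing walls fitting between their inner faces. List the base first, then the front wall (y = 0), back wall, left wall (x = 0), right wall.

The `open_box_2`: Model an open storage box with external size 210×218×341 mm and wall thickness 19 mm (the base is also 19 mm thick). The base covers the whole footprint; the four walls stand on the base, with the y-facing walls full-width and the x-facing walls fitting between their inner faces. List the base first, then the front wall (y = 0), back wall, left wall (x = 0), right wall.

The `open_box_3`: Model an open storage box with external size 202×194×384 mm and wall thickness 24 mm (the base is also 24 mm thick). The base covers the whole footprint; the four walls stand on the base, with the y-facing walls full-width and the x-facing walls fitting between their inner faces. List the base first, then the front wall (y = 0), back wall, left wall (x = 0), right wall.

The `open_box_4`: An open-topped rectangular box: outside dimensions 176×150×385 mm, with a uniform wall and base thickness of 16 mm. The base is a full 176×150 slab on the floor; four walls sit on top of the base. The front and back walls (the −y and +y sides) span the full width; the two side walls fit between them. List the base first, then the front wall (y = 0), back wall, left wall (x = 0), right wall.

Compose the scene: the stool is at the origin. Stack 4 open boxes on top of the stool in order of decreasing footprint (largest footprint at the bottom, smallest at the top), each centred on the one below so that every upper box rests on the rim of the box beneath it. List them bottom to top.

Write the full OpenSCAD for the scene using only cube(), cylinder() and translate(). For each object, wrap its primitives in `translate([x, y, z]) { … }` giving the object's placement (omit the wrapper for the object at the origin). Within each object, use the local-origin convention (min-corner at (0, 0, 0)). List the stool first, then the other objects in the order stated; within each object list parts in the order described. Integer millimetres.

translate([0, 0, 342]) cube([358, 250, 40]);
translate([13, 13, 0]) cylinder(h = 342, r = 13);
translate([345, 13, 0]) cylinder(h = 342, r = 13);
translate([13, 237, 0]) cylinder(h = 342, r = 13);
translate([345, 237, 0]) cylinder(h = 342, r = 13);
translate([60, 5, 382]) {
  cube([238, 240, 23]);
  translate([0, 0, 23]) cube([238, 23, 113]);
  translate([0, 217, 23]) cube([238, 23, 113]);
  translate([0, 23, 23]) cube([23, 194, 113]);
  translate([215, 23, 23]) cube([23, 194, 113]);
}
translate([74, 16, 518]) {
  cube([210, 218, 19]);
  translate([0, 0, 19]) cube([210, 19, 322]);
  translate([0, 199, 19]) cube([210, 19, 322]);
  translate([0, 19, 19]) cube([19, 180, 322]);
  translate([191, 19, 19]) cube([19, 180, 322]);
}
translate([78, 28, 859]) {
  cube([202, 194, 24]);
  translate([0, 0, 24]) cube([202, 24, 360]);
  translate([0, 170, 24]) cube([202, 24, 360]);
  translate([0, 24, 24]) cube([24, 146, 360]);
  translate([178, 24, 24]) cube([24, 146, 360]);
}
translate([91, 50, 1243]) {
  cube([176, 150, 16]);
  translate([0, 0, 16]) cube([176, 16, 369]);
  translate([0, 134, 16]) cube([176, 16, 369]);
  translate([0, 16, 16]) cube([16, 118, 369]);
  translate([160, 16, 16]) cube([16, 118, 369]);
}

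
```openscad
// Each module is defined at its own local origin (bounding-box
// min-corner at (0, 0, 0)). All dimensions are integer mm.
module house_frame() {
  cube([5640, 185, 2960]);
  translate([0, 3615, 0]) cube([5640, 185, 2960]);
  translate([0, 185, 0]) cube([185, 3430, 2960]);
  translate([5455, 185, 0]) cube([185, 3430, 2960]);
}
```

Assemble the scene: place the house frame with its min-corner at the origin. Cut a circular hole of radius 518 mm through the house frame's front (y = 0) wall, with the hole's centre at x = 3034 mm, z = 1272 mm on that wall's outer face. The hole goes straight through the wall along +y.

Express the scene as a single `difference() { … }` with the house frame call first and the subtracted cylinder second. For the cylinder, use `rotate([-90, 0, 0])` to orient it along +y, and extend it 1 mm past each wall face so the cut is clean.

difference() {
  house_frame();
  translate([3034, -1, 1272]) rotate([-90, 0, 0]) cylinder(h = 187, r = 518);
}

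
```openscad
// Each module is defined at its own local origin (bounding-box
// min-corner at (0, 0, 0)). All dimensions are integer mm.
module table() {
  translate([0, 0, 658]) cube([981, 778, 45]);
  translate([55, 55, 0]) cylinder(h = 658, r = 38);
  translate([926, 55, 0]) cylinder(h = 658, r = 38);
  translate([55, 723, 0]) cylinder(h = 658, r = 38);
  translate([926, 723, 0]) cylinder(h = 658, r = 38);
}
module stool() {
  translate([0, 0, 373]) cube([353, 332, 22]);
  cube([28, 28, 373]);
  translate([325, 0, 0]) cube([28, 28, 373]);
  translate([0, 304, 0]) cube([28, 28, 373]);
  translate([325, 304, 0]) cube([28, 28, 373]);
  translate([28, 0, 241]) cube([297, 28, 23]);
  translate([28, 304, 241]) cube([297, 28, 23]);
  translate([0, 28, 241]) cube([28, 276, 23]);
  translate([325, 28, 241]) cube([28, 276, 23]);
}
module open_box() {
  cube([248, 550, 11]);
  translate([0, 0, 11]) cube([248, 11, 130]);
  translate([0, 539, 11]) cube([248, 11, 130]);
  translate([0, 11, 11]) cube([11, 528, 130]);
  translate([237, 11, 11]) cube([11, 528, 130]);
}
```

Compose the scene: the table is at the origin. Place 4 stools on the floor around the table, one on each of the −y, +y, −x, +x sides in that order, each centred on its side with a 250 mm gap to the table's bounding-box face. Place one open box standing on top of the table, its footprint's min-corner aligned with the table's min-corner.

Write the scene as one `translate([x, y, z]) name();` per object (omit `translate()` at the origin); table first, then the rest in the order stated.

table();
translate([314, -582, 0]) stool();
translate([314, 1028, 0]) stool();
translate([-603, 223, 0]) stool();
translate([1231, 223, 0]) stool();
translate([0, 0, 703]) open_box();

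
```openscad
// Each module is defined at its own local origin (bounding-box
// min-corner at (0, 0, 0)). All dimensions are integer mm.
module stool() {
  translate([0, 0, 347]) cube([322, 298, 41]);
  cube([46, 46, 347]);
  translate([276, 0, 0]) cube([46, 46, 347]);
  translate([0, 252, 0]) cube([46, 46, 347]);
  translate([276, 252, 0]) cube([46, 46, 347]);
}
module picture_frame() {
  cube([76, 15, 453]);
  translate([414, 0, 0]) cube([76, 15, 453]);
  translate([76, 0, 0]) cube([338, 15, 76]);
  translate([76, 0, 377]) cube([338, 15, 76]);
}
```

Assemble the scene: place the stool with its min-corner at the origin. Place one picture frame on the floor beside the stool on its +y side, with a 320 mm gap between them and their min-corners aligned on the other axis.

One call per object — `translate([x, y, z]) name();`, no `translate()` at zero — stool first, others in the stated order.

stool();
translate([0, 618, 0]) picture_frame();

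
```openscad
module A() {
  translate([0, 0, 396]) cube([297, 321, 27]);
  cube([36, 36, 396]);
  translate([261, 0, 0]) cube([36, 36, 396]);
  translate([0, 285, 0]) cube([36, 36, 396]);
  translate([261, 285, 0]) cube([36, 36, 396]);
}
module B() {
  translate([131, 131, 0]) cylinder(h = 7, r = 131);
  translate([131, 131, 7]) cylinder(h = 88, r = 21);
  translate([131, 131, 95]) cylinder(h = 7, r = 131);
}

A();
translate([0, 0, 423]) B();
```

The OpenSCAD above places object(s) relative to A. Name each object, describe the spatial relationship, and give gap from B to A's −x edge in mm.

A is a stool. B is a spool. The spool is on top of the stool. The gap from the spool to the stool's −x edge is 0 mm.

The spool's min-x is at 0; the stool's min-x is 0; gap = 0 mm.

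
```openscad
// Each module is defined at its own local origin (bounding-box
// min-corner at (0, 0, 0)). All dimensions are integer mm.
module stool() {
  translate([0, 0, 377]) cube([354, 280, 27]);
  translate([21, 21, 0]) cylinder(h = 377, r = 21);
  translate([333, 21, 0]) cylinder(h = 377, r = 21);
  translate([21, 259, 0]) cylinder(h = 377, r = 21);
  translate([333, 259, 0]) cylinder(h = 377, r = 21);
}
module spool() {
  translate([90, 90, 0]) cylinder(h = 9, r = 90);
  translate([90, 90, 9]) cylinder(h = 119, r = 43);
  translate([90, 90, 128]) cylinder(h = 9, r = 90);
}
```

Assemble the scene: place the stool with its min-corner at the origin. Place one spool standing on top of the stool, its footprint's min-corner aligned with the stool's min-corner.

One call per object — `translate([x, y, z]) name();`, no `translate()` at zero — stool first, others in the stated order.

stool();
translate([0, 0, 404]) spool();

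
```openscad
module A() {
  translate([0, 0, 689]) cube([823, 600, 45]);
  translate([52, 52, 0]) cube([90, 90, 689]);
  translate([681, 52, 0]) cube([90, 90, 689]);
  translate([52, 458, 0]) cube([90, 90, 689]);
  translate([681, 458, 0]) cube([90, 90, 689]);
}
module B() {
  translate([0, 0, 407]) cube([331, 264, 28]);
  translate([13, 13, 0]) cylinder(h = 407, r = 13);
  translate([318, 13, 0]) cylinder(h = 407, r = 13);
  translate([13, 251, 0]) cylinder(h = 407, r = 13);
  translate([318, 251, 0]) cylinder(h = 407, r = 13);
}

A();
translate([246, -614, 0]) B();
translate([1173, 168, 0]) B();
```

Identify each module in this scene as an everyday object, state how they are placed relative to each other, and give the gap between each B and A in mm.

A is a table. B is a stool. Two stools sit around the table at the −y, +x sides. The gap between each stool and the table is 350 mm.

Each stool's nearest face is 350 mm from the table's bounding box.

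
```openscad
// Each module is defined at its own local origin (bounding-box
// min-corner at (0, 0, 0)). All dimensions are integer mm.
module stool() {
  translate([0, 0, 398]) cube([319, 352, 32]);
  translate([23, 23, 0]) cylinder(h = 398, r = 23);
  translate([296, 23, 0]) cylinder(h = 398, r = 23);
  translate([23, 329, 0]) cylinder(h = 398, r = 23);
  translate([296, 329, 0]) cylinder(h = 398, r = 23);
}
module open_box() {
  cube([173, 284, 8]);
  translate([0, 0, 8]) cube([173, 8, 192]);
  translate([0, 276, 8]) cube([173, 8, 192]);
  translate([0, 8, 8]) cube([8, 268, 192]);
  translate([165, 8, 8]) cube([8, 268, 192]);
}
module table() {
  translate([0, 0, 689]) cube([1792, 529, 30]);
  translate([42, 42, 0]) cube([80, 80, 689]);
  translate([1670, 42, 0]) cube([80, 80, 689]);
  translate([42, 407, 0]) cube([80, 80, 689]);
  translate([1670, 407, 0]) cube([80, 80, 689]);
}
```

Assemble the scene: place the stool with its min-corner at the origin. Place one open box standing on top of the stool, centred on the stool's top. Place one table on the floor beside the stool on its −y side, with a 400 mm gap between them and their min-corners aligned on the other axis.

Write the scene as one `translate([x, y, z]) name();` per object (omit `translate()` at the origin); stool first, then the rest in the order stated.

stool();
translate([73, 34, 430]) open_box();
translate([0, -929, 0]) table();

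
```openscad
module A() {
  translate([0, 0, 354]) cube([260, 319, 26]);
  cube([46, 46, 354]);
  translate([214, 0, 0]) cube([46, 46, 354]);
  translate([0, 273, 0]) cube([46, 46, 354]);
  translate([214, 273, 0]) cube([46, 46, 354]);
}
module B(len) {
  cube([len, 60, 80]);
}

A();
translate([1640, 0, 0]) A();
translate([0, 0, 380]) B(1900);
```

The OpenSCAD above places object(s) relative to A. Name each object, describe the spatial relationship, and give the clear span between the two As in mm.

A is a stool. B is a beam. A beam spans the tops of two stools. The clear span between the two stools is 1380 mm.

Second stool starts at x = 1640; first ends at x = 260; clear span = 1640 − 260 = 1380 mm.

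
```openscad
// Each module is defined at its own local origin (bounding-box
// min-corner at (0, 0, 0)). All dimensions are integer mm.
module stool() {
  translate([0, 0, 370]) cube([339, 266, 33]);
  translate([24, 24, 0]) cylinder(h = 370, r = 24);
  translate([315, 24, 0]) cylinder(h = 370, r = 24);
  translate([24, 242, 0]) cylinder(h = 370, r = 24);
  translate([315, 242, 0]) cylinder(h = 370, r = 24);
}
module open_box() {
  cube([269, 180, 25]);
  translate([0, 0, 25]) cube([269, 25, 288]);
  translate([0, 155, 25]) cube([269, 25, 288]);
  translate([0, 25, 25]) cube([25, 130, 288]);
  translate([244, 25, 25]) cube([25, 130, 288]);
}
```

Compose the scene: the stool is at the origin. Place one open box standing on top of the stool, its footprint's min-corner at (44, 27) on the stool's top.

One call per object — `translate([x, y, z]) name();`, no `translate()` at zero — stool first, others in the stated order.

stool();
translate([44, 27, 403]) open_box();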